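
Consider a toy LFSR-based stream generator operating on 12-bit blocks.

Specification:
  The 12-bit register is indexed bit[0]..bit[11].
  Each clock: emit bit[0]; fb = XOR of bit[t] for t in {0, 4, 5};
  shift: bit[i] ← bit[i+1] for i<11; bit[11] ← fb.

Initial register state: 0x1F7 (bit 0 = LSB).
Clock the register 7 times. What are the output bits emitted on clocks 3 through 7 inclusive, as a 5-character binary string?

reg_0 = 0x1F7
clock 1: out=1, reg = 0x8FB
clock 2: out=1, reg = 0xC7D
clock 3: out=1, reg = 0xE3E
clock 4: out=0, reg = 0x71F
clock 5: out=1, reg = 0x38F
clock 6: out=1, reg = 0x9C7
clock 7: out=1, reg = 0xCE3

10111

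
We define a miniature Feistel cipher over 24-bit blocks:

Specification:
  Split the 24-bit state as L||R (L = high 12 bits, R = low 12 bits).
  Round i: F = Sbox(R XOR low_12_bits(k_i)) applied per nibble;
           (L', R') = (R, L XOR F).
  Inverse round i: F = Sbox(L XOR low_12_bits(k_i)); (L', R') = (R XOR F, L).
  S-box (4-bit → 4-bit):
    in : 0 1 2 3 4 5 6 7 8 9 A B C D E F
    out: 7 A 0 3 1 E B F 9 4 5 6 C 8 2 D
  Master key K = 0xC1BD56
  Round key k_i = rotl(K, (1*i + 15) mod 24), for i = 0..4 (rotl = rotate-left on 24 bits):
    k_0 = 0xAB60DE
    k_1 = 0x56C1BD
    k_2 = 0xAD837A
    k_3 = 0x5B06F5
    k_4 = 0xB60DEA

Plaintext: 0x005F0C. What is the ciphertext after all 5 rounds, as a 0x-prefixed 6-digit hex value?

s_0 = plaintext = 0x005F0C
s_1 = Round(s_0, k_0) = 0xF0CD85
s_2 = Round(s_1, k_1) = 0xD85335
s_3 = Round(s_2, k_2) = 0x335A98
s_4 = Round(s_3, k_3) = 0xA98F8D
s_5 = Round(s_4, k_4) = 0xF8DA27

0xF8DA27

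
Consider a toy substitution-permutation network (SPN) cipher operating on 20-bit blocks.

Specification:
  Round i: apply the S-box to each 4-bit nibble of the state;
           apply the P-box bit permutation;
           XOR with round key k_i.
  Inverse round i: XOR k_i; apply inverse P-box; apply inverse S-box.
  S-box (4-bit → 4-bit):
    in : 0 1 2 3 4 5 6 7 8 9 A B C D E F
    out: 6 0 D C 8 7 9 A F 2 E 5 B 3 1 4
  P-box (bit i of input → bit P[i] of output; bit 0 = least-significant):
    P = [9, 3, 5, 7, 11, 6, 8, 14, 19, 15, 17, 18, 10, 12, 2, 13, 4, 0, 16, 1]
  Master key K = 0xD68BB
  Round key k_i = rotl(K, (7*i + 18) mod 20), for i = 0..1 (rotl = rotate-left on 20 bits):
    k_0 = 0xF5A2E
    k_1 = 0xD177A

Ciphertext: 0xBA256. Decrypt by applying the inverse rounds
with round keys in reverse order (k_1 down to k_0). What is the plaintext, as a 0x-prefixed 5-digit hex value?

0x60877

s_0 = ciphertext = 0xBA256
s_1 = InvRound(s_0, k_1) = 0x18AF0
s_2 = InvRound(s_1, k_0) = 0x60877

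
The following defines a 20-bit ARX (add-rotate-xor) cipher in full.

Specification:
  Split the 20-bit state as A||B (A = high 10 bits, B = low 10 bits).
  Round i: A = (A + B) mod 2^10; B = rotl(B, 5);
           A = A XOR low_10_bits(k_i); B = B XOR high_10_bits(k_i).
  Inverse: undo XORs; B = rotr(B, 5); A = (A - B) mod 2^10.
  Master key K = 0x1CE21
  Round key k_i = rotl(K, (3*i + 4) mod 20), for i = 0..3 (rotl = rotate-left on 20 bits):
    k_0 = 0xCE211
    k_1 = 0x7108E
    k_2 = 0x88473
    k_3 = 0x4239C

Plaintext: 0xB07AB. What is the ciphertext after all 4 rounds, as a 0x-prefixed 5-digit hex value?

s_0 = plaintext = 0xB07AB
s_1 = Round(s_0, k_0) = 0x1F645
s_2 = Round(s_1, k_1) = 0x93176
s_3 = Round(s_2, k_2) = 0xEC4EA
s_4 = Round(s_3, k_3) = 0xC1C4F

0xC1C4F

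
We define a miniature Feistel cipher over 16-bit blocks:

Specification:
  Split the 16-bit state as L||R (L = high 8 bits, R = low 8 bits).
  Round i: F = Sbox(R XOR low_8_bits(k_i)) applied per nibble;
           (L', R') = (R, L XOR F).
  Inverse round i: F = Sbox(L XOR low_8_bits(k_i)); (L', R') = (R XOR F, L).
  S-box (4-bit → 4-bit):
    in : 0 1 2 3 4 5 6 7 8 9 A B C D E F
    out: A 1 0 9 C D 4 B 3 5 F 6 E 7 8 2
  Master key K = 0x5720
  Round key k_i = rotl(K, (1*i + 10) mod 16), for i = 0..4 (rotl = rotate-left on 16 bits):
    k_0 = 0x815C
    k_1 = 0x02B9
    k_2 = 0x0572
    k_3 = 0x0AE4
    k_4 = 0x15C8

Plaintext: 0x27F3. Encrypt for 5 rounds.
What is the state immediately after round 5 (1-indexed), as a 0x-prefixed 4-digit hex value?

0xC499

s_0 = plaintext = 0x27F3
s_1 = Round(s_0, k_0) = 0xF3D5
s_2 = Round(s_1, k_1) = 0xD5BD
s_3 = Round(s_2, k_2) = 0xBD37
s_4 = Round(s_3, k_3) = 0x37C4
s_5 = Round(s_4, k_4) = 0xC499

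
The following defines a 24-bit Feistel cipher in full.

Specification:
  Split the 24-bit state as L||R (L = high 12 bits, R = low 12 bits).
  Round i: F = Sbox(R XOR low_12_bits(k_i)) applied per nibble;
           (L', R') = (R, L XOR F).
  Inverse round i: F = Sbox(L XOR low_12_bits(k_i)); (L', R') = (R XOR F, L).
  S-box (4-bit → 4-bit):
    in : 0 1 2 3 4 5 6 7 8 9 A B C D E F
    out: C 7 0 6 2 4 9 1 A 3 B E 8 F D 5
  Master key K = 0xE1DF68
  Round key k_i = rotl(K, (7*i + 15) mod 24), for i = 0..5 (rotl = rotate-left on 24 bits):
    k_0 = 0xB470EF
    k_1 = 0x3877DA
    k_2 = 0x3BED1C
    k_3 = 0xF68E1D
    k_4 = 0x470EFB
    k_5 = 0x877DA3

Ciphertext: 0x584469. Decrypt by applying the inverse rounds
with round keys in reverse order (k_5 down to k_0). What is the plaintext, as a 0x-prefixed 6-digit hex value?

0x9E4208

s_0 = ciphertext = 0x584469
s_1 = InvRound(s_0, k_5) = 0xE68584
s_2 = InvRound(s_1, k_4) = 0x9B2E68
s_3 = InvRound(s_2, k_3) = 0xFDD9B2
s_4 = InvRound(s_3, k_2) = 0x935FDD
s_5 = InvRound(s_4, k_1) = 0x208935
s_6 = InvRound(s_5, k_0) = 0x9E4208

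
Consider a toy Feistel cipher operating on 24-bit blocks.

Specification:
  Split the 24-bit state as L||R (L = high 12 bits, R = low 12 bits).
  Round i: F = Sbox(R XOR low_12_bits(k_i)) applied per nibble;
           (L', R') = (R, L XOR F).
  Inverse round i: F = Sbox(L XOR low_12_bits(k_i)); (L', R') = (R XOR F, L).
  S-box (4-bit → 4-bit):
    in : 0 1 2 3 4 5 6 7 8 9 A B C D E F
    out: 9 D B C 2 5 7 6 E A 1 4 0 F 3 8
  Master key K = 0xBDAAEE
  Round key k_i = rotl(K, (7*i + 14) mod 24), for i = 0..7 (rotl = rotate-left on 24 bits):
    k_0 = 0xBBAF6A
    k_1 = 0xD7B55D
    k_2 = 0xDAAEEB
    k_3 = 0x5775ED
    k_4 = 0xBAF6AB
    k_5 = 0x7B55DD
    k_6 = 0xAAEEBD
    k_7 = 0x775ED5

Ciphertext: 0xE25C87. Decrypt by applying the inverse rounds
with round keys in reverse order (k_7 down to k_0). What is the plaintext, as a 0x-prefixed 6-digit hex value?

s_0 = ciphertext = 0xE25C87
s_1 = InvRound(s_0, k_7) = 0x50EE25
s_2 = InvRound(s_1, k_6) = 0xA6950E
s_3 = InvRound(s_2, k_5) = 0xD4CA69
s_4 = InvRound(s_3, k_4) = 0xE5FD4C
s_5 = InvRound(s_4, k_3) = 0x907E5F
s_6 = InvRound(s_5, k_2) = 0x86F907
s_7 = InvRound(s_6, k_1) = 0x6CC86F
s_8 = InvRound(s_7, k_0) = 0x2786CC

0x2786CC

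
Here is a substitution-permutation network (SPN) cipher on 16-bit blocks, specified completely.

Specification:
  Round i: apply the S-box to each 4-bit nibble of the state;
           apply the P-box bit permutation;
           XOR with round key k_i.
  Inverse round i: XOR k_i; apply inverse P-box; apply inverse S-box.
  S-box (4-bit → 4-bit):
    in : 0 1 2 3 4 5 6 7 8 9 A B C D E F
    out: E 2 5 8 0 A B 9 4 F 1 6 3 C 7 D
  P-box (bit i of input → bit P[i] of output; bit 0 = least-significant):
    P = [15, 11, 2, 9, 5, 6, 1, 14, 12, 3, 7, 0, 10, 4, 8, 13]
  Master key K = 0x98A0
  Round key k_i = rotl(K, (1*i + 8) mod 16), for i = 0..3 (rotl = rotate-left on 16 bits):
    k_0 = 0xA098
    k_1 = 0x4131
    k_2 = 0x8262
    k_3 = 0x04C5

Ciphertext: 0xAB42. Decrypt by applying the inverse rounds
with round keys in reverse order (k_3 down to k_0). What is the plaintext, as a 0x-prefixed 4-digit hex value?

s_0 = ciphertext = 0xAB42
s_1 = InvRound(s_0, k_3) = 0xFD89
s_2 = InvRound(s_1, k_2) = 0xF995
s_3 = InvRound(s_2, k_1) = 0x32AE
s_4 = InvRound(s_3, k_0) = 0x1A2F

0x1A2F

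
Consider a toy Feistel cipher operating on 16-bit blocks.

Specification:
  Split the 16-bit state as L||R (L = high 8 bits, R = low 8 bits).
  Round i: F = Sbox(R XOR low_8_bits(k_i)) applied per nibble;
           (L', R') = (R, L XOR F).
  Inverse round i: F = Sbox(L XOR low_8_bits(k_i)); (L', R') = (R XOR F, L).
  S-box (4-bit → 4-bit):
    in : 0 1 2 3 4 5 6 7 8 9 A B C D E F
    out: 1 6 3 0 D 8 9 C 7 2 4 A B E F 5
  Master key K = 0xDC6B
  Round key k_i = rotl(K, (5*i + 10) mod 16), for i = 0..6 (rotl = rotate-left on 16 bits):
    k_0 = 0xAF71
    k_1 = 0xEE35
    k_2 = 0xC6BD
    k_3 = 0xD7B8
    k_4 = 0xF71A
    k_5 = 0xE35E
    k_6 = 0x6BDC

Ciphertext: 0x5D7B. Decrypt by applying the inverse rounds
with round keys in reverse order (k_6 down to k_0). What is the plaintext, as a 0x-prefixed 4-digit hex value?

s_0 = ciphertext = 0x5D7B
s_1 = InvRound(s_0, k_6) = 0x0D5D
s_2 = InvRound(s_1, k_5) = 0xDD0D
s_3 = InvRound(s_2, k_4) = 0xB1DD
s_4 = InvRound(s_3, k_3) = 0xCFB1
s_5 = InvRound(s_4, k_2) = 0x72CF
s_6 = InvRound(s_5, k_1) = 0x1372
s_7 = InvRound(s_6, k_0) = 0xE113

0xE113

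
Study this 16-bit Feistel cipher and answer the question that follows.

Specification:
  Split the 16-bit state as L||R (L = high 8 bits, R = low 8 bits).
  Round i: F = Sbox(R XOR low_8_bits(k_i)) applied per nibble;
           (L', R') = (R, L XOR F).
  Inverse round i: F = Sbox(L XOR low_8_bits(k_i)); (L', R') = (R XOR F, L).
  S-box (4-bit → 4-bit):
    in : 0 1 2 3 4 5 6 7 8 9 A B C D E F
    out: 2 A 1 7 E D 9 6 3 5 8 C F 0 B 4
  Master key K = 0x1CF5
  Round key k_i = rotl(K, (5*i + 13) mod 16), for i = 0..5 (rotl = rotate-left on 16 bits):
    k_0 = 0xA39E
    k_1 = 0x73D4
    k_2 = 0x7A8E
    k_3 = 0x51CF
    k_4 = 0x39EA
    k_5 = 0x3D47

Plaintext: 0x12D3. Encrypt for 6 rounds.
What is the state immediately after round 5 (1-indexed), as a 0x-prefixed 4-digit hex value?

s_0 = plaintext = 0x12D3
s_1 = Round(s_0, k_0) = 0xD3F2
s_2 = Round(s_1, k_1) = 0xF2CA
s_3 = Round(s_2, k_2) = 0xCA1C
s_4 = Round(s_3, k_3) = 0x1CCD
s_5 = Round(s_4, k_4) = 0xCD0A
s_6 = Round(s_5, k_5) = 0x0A2D

0xCD0A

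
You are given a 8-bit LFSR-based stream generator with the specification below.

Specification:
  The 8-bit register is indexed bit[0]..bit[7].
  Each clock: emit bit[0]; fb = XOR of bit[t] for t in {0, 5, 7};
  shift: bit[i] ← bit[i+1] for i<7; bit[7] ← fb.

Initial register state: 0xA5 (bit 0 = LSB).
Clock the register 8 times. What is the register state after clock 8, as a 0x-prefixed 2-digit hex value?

reg_0 = 0xA5
clock 1: out=1, reg = 0xD2
clock 2: out=0, reg = 0xE9
clock 3: out=1, reg = 0xF4
clock 4: out=0, reg = 0x7A
clock 5: out=0, reg = 0xBD
clock 6: out=1, reg = 0xDE
clock 7: out=0, reg = 0xEF
clock 8: out=1, reg = 0xF7

0xF7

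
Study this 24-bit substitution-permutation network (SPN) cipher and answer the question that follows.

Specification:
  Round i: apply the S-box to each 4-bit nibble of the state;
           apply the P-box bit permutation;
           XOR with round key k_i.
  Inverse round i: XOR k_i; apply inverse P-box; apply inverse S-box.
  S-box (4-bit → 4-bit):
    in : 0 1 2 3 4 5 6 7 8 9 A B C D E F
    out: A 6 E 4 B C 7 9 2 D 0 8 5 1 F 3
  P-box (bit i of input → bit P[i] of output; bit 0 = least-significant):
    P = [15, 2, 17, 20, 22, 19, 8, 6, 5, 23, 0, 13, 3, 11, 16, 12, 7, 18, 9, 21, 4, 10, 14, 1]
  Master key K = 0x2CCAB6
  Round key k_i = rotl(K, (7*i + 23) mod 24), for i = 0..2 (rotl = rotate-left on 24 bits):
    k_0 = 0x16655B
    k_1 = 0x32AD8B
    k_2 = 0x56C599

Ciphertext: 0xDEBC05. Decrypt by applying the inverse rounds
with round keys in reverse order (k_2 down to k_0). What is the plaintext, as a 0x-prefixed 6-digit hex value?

s_0 = ciphertext = 0xDEBC05
s_1 = InvRound(s_0, k_2) = 0xCD4018
s_2 = InvRound(s_1, k_1) = 0xE41269
s_3 = InvRound(s_2, k_0) = 0xE5B4C5

0xE5B4C5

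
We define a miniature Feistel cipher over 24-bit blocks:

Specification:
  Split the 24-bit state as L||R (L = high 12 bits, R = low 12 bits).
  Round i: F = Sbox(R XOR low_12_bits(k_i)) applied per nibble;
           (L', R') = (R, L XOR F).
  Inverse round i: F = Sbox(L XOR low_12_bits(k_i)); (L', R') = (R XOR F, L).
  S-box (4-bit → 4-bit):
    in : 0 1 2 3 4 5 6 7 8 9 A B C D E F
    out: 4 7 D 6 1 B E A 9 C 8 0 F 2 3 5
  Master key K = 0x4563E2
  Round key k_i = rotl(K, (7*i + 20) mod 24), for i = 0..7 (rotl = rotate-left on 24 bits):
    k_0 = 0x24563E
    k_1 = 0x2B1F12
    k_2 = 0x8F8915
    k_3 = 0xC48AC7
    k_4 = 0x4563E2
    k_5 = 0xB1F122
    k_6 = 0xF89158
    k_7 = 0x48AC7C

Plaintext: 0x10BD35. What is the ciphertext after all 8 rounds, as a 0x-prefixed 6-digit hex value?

s_0 = plaintext = 0x10BD35
s_1 = Round(s_0, k_0) = 0xD3514B
s_2 = Round(s_1, k_1) = 0x14BE89
s_3 = Round(s_2, k_2) = 0xE89B84
s_4 = Round(s_3, k_3) = 0xB8499F
s_5 = Round(s_4, k_4) = 0x99F326
s_6 = Round(s_5, k_5) = 0x3264DE
s_7 = Round(s_6, k_6) = 0x4DE8B8
s_8 = Round(s_7, k_7) = 0x8B852F

0x8B852F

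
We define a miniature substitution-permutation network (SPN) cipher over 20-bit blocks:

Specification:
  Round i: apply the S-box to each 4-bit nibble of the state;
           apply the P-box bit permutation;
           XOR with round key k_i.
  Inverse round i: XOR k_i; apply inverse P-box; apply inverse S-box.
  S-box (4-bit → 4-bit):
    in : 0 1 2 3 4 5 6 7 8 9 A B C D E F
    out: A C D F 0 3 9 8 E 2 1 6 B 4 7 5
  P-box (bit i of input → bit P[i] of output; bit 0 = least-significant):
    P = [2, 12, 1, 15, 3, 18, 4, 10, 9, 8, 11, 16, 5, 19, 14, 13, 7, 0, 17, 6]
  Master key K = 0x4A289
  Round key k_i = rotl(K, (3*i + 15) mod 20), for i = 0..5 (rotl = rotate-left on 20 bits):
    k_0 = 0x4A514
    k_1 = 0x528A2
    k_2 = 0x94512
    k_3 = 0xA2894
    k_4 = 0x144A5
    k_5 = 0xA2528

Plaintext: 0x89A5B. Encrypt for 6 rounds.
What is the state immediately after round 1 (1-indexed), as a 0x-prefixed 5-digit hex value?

s_0 = plaintext = 0x89A5B
s_1 = Round(s_0, k_0) = 0xAB75F
s_2 = Round(s_1, k_1) = 0x8682C
s_3 = Round(s_2, k_2) = 0xAF86F
s_4 = Round(s_3, k_3) = 0xB653A
s_5 = Round(s_4, k_4) = 0x76398
s_6 = Round(s_5, k_5) = 0xF9E4A

0xAB75F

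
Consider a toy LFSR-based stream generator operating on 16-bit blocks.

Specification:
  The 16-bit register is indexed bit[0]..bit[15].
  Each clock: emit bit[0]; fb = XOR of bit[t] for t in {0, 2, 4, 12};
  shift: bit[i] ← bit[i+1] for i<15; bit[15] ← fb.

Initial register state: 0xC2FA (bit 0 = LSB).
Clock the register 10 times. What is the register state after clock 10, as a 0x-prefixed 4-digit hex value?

reg_0 = 0xC2FA
clock 1: out=0, reg = 0xE17D
clock 2: out=1, reg = 0xF0BE
clock 3: out=0, reg = 0xF85F
clock 4: out=1, reg = 0x7C2F
clock 5: out=1, reg = 0xBE17
clock 6: out=1, reg = 0x5F0B
clock 7: out=1, reg = 0x2F85
clock 8: out=1, reg = 0x17C2
clock 9: out=0, reg = 0x8BE1
clock 10: out=1, reg = 0xC5F0

0xC5F0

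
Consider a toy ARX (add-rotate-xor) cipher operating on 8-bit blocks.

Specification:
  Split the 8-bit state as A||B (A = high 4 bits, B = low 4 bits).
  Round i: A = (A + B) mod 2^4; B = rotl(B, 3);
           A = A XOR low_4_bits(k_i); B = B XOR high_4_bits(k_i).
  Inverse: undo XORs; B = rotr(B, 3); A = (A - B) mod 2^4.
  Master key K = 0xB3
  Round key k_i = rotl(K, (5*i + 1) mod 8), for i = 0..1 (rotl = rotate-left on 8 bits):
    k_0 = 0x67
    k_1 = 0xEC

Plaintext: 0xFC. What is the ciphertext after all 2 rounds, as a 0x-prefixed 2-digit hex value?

s_0 = plaintext = 0xFC
s_1 = Round(s_0, k_0) = 0xC0
s_2 = Round(s_1, k_1) = 0x0E

0x0E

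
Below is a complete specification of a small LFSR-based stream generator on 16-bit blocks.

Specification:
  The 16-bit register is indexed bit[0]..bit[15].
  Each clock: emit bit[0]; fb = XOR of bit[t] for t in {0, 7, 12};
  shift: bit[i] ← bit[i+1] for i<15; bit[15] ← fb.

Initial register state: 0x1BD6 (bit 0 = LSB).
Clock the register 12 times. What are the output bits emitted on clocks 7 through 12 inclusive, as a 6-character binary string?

111101

reg_0 = 0x1BD6
clock 1: out=0, reg = 0x0DEB
clock 2: out=1, reg = 0x06F5
clock 3: out=1, reg = 0x037A
clock 4: out=0, reg = 0x01BD
clock 5: out=1, reg = 0x00DE
clock 6: out=0, reg = 0x806F
clock 7: out=1, reg = 0xC037
clock 8: out=1, reg = 0xE01B
clock 9: out=1, reg = 0xF00D
clock 10: out=1, reg = 0x7806
clock 11: out=0, reg = 0xBC03
clock 12: out=1, reg = 0x5E01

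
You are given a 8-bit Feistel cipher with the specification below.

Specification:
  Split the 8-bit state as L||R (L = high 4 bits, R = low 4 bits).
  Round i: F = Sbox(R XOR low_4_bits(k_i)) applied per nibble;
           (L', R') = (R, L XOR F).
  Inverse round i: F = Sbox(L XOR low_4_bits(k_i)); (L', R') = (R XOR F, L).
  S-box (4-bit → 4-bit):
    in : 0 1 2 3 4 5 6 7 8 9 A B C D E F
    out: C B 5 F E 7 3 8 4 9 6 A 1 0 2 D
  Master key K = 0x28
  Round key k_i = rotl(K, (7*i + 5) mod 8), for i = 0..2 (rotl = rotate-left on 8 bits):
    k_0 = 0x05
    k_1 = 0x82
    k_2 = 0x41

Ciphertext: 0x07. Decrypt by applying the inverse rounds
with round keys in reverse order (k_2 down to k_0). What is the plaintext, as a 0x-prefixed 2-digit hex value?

s_0 = ciphertext = 0x07
s_1 = InvRound(s_0, k_2) = 0xC0
s_2 = InvRound(s_1, k_1) = 0x2C
s_3 = InvRound(s_2, k_0) = 0x42

0x42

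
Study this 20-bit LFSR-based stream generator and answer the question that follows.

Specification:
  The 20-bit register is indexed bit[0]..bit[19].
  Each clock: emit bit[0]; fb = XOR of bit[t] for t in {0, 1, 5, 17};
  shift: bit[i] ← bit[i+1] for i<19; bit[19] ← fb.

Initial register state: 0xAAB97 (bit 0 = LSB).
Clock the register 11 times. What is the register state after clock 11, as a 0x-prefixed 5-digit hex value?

0x0DB55

reg_0 = 0xAAB97
clock 1: out=1, reg = 0xD55CB
clock 2: out=1, reg = 0x6AAE5
clock 3: out=1, reg = 0xB5572
clock 4: out=0, reg = 0xDAAB9
clock 5: out=1, reg = 0x6D55C
clock 6: out=0, reg = 0xB6AAE
clock 7: out=0, reg = 0xDB557
clock 8: out=1, reg = 0x6DAAB
clock 9: out=1, reg = 0x36D55
clock 10: out=1, reg = 0x1B6AA
clock 11: out=0, reg = 0x0DB55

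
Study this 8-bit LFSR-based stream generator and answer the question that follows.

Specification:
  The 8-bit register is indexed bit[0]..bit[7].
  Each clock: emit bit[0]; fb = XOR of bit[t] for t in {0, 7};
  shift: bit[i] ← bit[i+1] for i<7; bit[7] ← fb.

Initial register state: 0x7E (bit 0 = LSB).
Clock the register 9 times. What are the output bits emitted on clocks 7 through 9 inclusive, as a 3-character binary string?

reg_0 = 0x7E
clock 1: out=0, reg = 0x3F
clock 2: out=1, reg = 0x9F
clock 3: out=1, reg = 0x4F
clock 4: out=1, reg = 0xA7
clock 5: out=1, reg = 0x53
clock 6: out=1, reg = 0xA9
clock 7: out=1, reg = 0x54
clock 8: out=0, reg = 0x2A
clock 9: out=0, reg = 0x15

100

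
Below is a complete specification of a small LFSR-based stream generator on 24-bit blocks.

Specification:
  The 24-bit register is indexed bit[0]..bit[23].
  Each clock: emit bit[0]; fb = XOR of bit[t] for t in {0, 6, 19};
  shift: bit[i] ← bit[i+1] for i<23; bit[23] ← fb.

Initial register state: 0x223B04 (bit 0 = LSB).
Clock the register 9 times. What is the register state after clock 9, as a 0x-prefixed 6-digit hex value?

0x36111D

reg_0 = 0x223B04
clock 1: out=0, reg = 0x111D82
clock 2: out=0, reg = 0x088EC1
clock 3: out=1, reg = 0x844760
clock 4: out=0, reg = 0xC223B0
clock 5: out=0, reg = 0x6111D8
clock 6: out=0, reg = 0xB088EC
clock 7: out=0, reg = 0xD84476
clock 8: out=0, reg = 0x6C223B
clock 9: out=1, reg = 0x36111D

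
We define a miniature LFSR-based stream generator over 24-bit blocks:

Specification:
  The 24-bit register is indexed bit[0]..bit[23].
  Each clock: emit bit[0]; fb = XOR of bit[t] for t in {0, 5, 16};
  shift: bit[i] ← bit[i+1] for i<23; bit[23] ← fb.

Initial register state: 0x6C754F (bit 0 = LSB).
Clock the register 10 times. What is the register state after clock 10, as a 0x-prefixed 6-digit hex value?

reg_0 = 0x6C754F
clock 1: out=1, reg = 0xB63AA7
clock 2: out=1, reg = 0x5B1D53
clock 3: out=1, reg = 0x2D8EA9
clock 4: out=1, reg = 0x96C754
clock 5: out=0, reg = 0x4B63AA
clock 6: out=0, reg = 0x25B1D5
clock 7: out=1, reg = 0x12D8EA
clock 8: out=0, reg = 0x896C75
clock 9: out=1, reg = 0xC4B63A
clock 10: out=0, reg = 0xE25B1D

0xE25B1D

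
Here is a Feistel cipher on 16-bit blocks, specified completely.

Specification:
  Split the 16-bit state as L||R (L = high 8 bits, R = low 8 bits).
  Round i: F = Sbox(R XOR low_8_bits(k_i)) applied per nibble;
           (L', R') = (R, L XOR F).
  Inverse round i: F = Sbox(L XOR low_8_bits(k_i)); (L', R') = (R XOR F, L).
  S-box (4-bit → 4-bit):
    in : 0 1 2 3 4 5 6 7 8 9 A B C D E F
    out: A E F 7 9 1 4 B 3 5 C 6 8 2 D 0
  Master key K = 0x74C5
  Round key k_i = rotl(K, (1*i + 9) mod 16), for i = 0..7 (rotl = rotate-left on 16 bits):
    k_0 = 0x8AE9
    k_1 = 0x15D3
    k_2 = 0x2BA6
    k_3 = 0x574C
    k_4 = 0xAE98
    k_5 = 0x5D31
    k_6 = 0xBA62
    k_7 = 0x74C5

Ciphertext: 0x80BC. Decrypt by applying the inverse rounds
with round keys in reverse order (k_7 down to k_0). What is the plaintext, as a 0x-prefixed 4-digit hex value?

s_0 = ciphertext = 0x80BC
s_1 = InvRound(s_0, k_7) = 0x2D80
s_2 = InvRound(s_1, k_6) = 0x102D
s_3 = InvRound(s_2, k_5) = 0xD310
s_4 = InvRound(s_3, k_4) = 0x86D3
s_5 = InvRound(s_4, k_3) = 0x5F86
s_6 = InvRound(s_5, k_2) = 0x835F
s_7 = InvRound(s_6, k_1) = 0x4583
s_8 = InvRound(s_7, k_0) = 0x4B45

0x4B45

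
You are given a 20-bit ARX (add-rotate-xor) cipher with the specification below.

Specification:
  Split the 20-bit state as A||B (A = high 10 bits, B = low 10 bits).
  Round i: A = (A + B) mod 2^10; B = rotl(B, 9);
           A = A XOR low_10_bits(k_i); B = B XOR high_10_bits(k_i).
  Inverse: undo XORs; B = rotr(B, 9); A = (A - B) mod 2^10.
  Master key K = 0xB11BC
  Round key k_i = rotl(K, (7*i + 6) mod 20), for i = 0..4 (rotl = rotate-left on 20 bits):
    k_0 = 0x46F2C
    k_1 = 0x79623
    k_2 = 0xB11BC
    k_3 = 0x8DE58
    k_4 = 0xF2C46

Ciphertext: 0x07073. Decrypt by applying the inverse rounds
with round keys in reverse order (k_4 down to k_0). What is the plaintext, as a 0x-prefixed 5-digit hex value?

s_0 = ciphertext = 0x07073
s_1 = InvRound(s_0, k_4) = 0x3A771
s_2 = InvRound(s_1, k_3) = 0x0968C
s_3 = InvRound(s_2, k_2) = 0x42490
s_4 = InvRound(s_3, k_1) = 0x102EA
s_5 = InvRound(s_4, k_0) = 0xE27E3

0xE27E3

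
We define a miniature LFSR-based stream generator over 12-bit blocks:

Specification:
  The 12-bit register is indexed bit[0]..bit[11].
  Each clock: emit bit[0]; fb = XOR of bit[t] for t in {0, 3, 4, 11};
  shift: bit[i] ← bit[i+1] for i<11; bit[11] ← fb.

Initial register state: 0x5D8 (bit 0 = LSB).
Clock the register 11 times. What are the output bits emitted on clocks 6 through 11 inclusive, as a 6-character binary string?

reg_0 = 0x5D8
clock 1: out=0, reg = 0x2EC
clock 2: out=0, reg = 0x976
clock 3: out=0, reg = 0x4BB
clock 4: out=1, reg = 0xA5D
clock 5: out=1, reg = 0x52E
clock 6: out=0, reg = 0xA97
clock 7: out=1, reg = 0xD4B
clock 8: out=1, reg = 0xEA5
clock 9: out=1, reg = 0x752
clock 10: out=0, reg = 0xBA9
clock 11: out=1, reg = 0xDD4

011101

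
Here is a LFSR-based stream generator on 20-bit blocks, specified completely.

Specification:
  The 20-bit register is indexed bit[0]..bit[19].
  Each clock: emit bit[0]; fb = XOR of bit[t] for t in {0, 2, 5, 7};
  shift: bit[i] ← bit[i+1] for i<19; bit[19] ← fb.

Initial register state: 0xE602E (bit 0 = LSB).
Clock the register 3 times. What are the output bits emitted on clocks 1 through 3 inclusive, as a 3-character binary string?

reg_0 = 0xE602E
clock 1: out=0, reg = 0x73017
clock 2: out=1, reg = 0x3980B
clock 3: out=1, reg = 0x9CC05

011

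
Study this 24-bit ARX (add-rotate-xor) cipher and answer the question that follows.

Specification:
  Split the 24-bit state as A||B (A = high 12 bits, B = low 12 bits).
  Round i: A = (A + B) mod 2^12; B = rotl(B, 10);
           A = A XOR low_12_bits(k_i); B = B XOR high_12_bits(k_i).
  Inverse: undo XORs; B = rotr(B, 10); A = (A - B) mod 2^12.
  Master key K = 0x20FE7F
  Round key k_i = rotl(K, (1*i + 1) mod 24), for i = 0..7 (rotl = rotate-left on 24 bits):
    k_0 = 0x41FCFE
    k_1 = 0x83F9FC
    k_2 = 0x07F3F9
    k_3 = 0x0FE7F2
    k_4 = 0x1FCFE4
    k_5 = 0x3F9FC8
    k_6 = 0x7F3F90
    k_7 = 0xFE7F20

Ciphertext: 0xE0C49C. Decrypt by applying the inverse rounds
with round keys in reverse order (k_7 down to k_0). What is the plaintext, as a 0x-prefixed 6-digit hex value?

s_0 = ciphertext = 0xE0C49C
s_1 = InvRound(s_0, k_7) = 0x33EDEE
s_2 = InvRound(s_1, k_6) = 0x438876
s_3 = InvRound(s_2, k_5) = 0xDB2E3E
s_4 = InvRound(s_3, k_4) = 0x34BF0B
s_5 = InvRound(s_4, k_3) = 0x4E2FD7
s_6 = InvRound(s_5, k_2) = 0x878EA3
s_7 = InvRound(s_6, k_1) = 0x713A71
s_8 = InvRound(s_7, k_0) = 0x2329BB

0x2329BB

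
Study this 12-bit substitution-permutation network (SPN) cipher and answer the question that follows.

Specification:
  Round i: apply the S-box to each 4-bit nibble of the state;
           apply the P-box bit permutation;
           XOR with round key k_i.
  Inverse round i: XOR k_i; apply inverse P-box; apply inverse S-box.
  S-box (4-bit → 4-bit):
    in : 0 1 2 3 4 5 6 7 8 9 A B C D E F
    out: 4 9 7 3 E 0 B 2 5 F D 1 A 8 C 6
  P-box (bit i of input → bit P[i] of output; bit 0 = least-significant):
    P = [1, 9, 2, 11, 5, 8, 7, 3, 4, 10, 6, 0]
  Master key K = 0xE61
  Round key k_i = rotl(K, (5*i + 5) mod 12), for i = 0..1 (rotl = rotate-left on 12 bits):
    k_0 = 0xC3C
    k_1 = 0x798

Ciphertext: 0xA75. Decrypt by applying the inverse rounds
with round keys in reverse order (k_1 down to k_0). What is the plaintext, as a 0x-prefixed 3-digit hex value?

s_0 = ciphertext = 0xA75
s_1 = InvRound(s_0, k_1) = 0x49E
s_2 = InvRound(s_1, k_0) = 0x581

0x581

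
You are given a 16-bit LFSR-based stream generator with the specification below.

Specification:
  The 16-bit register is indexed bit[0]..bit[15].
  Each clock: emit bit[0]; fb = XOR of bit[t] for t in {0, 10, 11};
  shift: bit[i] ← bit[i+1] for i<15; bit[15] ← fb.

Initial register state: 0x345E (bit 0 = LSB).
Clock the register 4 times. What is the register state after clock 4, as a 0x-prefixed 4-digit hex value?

reg_0 = 0x345E
clock 1: out=0, reg = 0x9A2F
clock 2: out=1, reg = 0x4D17
clock 3: out=1, reg = 0xA68B
clock 4: out=1, reg = 0x5345

0x5345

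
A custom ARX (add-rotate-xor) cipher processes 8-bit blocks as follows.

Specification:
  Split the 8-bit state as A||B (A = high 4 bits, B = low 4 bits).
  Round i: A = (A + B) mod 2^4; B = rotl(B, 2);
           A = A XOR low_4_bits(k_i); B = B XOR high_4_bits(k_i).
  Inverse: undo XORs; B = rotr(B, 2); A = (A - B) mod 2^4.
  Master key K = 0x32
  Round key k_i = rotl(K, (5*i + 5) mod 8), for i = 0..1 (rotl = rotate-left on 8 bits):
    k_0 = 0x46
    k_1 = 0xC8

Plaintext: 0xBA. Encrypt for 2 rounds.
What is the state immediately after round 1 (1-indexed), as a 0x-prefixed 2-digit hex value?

0x3E

s_0 = plaintext = 0xBA
s_1 = Round(s_0, k_0) = 0x3E
s_2 = Round(s_1, k_1) = 0x97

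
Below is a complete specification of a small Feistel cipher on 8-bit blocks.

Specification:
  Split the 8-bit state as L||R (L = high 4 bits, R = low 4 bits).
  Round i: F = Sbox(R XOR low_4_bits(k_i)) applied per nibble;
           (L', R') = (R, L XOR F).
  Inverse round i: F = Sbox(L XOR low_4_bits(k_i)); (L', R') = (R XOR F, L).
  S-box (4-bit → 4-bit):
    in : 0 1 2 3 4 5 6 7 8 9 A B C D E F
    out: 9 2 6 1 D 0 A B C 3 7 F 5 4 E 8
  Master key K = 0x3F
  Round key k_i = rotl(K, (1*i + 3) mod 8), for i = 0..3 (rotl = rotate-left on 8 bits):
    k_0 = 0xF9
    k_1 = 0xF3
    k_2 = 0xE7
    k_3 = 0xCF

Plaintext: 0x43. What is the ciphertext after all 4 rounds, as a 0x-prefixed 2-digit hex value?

s_0 = plaintext = 0x43
s_1 = Round(s_0, k_0) = 0x33
s_2 = Round(s_1, k_1) = 0x3A
s_3 = Round(s_2, k_2) = 0xA7
s_4 = Round(s_3, k_3) = 0x76

0x76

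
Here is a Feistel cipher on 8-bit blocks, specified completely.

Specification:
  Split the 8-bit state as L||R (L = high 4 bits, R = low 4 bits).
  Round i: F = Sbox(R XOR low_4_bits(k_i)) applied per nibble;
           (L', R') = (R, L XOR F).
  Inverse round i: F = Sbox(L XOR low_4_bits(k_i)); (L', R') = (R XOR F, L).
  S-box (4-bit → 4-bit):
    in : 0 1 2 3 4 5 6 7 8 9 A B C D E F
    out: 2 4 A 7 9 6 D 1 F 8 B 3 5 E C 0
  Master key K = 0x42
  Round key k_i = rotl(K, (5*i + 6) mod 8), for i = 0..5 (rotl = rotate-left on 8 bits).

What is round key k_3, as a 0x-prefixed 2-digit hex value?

K = 0x42
k_0 = rotl(K, (5*0+6) mod 8) = rotl(K, 6) = 0x90
k_1 = rotl(K, (5*1+6) mod 8) = rotl(K, 3) = 0x12
k_2 = rotl(K, (5*2+6) mod 8) = rotl(K, 0) = 0x42
k_3 = rotl(K, (5*3+6) mod 8) = rotl(K, 5) = 0x48

0x48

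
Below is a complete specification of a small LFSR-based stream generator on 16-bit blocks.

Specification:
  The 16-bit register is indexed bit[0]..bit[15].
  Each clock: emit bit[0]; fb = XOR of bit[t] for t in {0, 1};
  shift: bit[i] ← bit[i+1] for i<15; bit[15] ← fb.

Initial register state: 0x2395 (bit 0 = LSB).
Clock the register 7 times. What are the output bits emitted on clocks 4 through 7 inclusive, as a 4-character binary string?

0100

reg_0 = 0x2395
clock 1: out=1, reg = 0x91CA
clock 2: out=0, reg = 0xC8E5
clock 3: out=1, reg = 0xE472
clock 4: out=0, reg = 0xF239
clock 5: out=1, reg = 0xF91C
clock 6: out=0, reg = 0x7C8E
clock 7: out=0, reg = 0xBE47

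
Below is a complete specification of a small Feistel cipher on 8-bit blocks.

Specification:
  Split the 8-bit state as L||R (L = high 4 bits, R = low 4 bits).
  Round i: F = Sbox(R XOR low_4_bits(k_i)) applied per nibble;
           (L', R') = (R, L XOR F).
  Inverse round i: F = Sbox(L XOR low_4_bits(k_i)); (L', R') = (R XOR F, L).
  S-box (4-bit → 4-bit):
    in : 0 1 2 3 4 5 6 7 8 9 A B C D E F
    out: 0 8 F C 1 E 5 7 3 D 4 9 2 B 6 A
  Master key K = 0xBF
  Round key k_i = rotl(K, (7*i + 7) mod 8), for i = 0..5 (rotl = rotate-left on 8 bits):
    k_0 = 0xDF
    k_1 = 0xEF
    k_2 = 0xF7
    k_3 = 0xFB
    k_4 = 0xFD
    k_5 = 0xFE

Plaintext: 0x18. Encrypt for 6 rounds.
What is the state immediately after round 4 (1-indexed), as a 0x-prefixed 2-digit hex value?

s_0 = plaintext = 0x18
s_1 = Round(s_0, k_0) = 0x86
s_2 = Round(s_1, k_1) = 0x65
s_3 = Round(s_2, k_2) = 0x59
s_4 = Round(s_3, k_3) = 0x9A
s_5 = Round(s_4, k_4) = 0xAE
s_6 = Round(s_5, k_5) = 0xEA

0x9A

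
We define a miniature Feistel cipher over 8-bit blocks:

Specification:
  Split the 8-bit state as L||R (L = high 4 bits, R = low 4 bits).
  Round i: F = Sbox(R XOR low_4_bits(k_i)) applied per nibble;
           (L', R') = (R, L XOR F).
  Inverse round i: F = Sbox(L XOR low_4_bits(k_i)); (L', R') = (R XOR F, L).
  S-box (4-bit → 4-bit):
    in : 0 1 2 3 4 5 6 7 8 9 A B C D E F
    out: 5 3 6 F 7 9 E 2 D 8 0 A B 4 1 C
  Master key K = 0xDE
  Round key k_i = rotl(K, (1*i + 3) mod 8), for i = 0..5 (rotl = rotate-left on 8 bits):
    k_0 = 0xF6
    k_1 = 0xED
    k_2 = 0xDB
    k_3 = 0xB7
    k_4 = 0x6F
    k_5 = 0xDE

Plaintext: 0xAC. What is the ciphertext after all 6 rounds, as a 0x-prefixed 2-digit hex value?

0xD6

s_0 = plaintext = 0xAC
s_1 = Round(s_0, k_0) = 0xCA
s_2 = Round(s_1, k_1) = 0xAE
s_3 = Round(s_2, k_2) = 0xE3
s_4 = Round(s_3, k_3) = 0x39
s_5 = Round(s_4, k_4) = 0x9D
s_6 = Round(s_5, k_5) = 0xD6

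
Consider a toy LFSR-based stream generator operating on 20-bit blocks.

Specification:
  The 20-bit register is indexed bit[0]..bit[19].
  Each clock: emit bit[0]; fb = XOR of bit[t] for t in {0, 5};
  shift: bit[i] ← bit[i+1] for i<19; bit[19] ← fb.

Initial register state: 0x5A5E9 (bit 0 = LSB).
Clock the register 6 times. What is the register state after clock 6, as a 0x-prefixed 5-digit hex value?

reg_0 = 0x5A5E9
clock 1: out=1, reg = 0x2D2F4
clock 2: out=0, reg = 0x9697A
clock 3: out=0, reg = 0xCB4BD
clock 4: out=1, reg = 0x65A5E
clock 5: out=0, reg = 0x32D2F
clock 6: out=1, reg = 0x19697

0x19697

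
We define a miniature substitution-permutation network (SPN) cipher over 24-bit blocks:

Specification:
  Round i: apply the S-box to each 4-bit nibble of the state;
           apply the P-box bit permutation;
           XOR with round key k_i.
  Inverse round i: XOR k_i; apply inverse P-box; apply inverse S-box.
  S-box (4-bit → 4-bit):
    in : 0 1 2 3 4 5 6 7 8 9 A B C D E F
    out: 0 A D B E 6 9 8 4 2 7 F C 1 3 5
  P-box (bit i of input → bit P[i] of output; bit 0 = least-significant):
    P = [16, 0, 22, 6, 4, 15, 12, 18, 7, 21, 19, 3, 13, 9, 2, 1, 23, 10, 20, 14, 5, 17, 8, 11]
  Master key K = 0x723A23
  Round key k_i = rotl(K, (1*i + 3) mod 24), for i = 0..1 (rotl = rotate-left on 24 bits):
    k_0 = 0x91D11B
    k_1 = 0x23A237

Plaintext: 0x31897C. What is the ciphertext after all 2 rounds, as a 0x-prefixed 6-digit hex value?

s_0 = plaintext = 0x31897C
s_1 = Round(s_0, k_0) = 0xF79D7F
s_2 = Round(s_1, k_1) = 0x66E197

0x66E197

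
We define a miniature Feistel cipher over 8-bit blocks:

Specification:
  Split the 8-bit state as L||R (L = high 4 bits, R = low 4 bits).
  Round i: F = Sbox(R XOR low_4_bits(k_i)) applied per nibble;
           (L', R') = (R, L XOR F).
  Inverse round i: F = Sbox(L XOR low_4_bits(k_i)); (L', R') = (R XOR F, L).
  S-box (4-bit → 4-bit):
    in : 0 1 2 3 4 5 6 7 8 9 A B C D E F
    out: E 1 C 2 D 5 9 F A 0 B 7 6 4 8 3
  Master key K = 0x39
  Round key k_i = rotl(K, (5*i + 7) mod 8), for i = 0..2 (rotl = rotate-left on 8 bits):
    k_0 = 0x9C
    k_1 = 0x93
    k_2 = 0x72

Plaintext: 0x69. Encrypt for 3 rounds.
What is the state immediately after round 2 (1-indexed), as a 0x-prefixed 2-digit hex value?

s_0 = plaintext = 0x69
s_1 = Round(s_0, k_0) = 0x93
s_2 = Round(s_1, k_1) = 0x37
s_3 = Round(s_2, k_2) = 0x76

0x37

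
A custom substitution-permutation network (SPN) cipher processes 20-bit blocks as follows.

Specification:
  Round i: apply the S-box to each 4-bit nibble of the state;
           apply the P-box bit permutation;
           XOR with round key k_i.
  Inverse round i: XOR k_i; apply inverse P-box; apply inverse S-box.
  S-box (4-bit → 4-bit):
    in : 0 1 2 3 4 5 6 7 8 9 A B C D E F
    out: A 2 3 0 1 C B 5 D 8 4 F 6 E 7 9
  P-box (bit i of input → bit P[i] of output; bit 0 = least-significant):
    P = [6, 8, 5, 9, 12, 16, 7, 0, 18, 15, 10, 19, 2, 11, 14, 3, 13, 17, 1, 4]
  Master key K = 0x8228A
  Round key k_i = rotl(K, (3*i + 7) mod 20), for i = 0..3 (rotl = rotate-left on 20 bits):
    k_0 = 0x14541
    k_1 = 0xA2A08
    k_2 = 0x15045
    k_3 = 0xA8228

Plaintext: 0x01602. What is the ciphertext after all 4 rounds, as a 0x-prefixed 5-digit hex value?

s_0 = plaintext = 0x01602
s_1 = Round(s_0, k_0) = 0xECC10
s_2 = Round(s_1, k_1) = 0x9C50A
s_3 = Round(s_2, k_2) = 0x81C74
s_4 = Round(s_3, k_3) = 0xA3EFA

0xA3EFA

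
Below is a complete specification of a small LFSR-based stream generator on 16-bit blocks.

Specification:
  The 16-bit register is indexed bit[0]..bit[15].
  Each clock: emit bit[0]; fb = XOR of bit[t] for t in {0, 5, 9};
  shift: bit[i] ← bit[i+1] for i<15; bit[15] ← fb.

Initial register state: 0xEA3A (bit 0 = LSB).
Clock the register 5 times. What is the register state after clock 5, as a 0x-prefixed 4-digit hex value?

reg_0 = 0xEA3A
clock 1: out=0, reg = 0x751D
clock 2: out=1, reg = 0xBA8E
clock 3: out=0, reg = 0xDD47
clock 4: out=1, reg = 0xEEA3
clock 5: out=1, reg = 0xF751

0xF751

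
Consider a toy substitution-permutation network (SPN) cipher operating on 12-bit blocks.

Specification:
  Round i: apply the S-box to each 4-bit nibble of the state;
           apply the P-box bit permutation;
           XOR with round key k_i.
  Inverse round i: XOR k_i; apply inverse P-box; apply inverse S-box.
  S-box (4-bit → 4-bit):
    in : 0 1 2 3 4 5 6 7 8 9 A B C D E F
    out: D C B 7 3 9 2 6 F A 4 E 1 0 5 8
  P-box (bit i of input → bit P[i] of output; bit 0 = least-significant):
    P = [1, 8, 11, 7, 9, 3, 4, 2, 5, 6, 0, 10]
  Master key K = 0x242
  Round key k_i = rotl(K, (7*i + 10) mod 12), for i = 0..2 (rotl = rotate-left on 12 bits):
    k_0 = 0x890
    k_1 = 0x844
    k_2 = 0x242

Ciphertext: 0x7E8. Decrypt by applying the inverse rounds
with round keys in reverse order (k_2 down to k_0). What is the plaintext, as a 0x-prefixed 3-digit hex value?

s_0 = ciphertext = 0x7E8
s_1 = InvRound(s_0, k_2) = 0x562
s_2 = InvRound(s_1, k_1) = 0x5F3
s_3 = InvRound(s_2, k_0) = 0x8D3

0x8D3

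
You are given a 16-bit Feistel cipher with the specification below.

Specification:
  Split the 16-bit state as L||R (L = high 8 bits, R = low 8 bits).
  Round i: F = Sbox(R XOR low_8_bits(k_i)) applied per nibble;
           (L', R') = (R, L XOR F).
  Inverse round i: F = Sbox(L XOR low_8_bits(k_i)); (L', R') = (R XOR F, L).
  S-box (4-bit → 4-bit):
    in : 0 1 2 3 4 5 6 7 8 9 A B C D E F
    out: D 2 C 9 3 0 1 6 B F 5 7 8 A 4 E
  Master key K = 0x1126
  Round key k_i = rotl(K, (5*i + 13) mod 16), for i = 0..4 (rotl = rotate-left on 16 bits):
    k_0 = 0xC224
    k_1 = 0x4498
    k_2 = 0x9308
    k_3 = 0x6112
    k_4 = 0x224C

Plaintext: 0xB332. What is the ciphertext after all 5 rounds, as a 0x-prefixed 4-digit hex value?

0x6312

s_0 = plaintext = 0xB332
s_1 = Round(s_0, k_0) = 0x3292
s_2 = Round(s_1, k_1) = 0x92E7
s_3 = Round(s_2, k_2) = 0xE7DC
s_4 = Round(s_3, k_3) = 0xDC63
s_5 = Round(s_4, k_4) = 0x6312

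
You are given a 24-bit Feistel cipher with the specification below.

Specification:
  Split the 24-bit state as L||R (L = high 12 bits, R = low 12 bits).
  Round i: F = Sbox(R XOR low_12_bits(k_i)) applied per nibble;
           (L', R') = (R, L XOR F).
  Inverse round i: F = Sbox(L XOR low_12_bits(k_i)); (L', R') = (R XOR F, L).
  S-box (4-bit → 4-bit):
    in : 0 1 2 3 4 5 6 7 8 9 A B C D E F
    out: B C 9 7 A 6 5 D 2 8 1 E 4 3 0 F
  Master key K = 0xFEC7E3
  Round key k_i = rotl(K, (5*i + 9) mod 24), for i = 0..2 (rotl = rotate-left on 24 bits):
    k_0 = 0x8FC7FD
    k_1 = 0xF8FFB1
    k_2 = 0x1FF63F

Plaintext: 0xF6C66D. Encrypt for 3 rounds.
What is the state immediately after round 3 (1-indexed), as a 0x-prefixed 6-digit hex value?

s_0 = plaintext = 0xF6C66D
s_1 = Round(s_0, k_0) = 0x66D3E7
s_2 = Round(s_1, k_1) = 0x3E7208
s_3 = Round(s_2, k_2) = 0x20899A

0x20899A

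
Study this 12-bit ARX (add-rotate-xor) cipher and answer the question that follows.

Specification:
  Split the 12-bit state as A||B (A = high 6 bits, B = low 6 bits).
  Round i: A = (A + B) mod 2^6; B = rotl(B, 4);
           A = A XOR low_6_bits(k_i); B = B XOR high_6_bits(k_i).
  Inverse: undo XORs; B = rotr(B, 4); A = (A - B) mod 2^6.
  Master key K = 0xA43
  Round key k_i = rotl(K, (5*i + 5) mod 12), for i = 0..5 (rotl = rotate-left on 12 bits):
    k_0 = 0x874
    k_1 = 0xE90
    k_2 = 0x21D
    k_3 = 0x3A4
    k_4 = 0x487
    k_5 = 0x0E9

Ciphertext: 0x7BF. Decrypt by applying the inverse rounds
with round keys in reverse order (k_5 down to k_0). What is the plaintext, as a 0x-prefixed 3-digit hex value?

s_0 = ciphertext = 0x7BF
s_1 = InvRound(s_0, k_5) = 0x133
s_2 = InvRound(s_1, k_4) = 0xF46
s_3 = InvRound(s_2, k_3) = 0xE60
s_4 = InvRound(s_3, k_2) = 0x0A2
s_5 = InvRound(s_4, k_1) = 0xC61
s_6 = InvRound(s_5, k_0) = 0x140

0x140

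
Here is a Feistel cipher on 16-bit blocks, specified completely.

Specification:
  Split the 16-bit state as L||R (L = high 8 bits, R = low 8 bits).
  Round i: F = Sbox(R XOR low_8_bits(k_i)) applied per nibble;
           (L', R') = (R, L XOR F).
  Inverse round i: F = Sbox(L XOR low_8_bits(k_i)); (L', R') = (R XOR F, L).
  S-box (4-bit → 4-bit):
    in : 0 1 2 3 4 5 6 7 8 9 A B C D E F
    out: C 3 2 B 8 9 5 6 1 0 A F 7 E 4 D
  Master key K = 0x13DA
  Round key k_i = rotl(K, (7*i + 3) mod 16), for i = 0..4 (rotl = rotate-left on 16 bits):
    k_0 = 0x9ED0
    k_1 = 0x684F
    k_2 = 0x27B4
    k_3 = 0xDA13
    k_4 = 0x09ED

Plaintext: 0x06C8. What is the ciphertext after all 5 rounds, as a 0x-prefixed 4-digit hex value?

s_0 = plaintext = 0x06C8
s_1 = Round(s_0, k_0) = 0xC837
s_2 = Round(s_1, k_1) = 0x37A9
s_3 = Round(s_2, k_2) = 0xA909
s_4 = Round(s_3, k_3) = 0x0993
s_5 = Round(s_4, k_4) = 0x936D

0x936D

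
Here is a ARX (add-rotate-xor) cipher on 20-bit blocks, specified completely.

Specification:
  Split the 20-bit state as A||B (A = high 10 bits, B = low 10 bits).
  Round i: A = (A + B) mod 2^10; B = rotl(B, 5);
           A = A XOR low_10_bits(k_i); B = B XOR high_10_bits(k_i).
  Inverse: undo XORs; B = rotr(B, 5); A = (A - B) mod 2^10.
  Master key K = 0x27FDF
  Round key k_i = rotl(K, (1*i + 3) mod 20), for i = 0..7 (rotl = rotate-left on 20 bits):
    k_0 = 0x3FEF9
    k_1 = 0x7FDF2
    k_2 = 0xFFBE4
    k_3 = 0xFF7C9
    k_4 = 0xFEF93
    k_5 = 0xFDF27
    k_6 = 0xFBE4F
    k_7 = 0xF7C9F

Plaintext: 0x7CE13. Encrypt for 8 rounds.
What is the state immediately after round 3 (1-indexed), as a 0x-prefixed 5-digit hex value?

0xD8E9E

s_0 = plaintext = 0x7CE13
s_1 = Round(s_0, k_0) = 0xBFE8F
s_2 = Round(s_1, k_1) = 0x1F00B
s_3 = Round(s_2, k_2) = 0xD8E9E
s_4 = Round(s_3, k_3) = 0x72029
s_5 = Round(s_4, k_4) = 0x98ADA
s_6 = Round(s_5, k_5) = 0x86CA1
s_7 = Round(s_6, k_6) = 0x3CFCA
s_8 = Round(s_7, k_7) = 0x08A81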